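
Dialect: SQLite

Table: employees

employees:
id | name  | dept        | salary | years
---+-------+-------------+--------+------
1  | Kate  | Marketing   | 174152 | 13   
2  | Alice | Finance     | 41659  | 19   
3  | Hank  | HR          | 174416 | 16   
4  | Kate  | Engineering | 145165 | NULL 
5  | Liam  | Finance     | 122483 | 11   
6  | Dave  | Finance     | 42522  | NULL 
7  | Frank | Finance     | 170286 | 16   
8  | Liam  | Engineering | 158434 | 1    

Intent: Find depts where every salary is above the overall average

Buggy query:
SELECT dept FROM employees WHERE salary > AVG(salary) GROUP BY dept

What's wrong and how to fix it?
Bug: WHERE evaluates per row before aggregation, so AVG() is unavailable

Fix: Compute the overall average in a scalar subquery and compare each group's MIN against it in HAVING

Corrected query:
SELECT dept FROM employees GROUP BY dept HAVING MIN(salary) > (SELECT AVG(salary) FROM employees)

Result:
dept       
-----------
Engineering
HR         
Marketing  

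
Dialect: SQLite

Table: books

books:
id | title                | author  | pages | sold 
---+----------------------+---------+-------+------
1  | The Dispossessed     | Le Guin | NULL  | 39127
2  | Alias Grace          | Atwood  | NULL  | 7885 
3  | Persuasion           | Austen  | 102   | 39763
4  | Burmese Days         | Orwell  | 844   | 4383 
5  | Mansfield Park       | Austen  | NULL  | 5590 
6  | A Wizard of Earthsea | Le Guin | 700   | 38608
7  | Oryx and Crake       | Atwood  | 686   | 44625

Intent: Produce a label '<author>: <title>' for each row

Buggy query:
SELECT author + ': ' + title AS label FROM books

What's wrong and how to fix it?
Bug: SQLite uses || for string concatenation; + coerces text to numbers (yielding 0)

Fix: Replace + with || to concatenate text

Corrected query:
SELECT author || ': ' || title AS label FROM books

Result:
label                        
-----------------------------
Le Guin: The Dispossessed    
Atwood: Alias Grace          
Austen: Persuasion           
Orwell: Burmese Days         
Austen: Mansfield Park       
Le Guin: A Wizard of Earthsea
Atwood: Oryx and Crake       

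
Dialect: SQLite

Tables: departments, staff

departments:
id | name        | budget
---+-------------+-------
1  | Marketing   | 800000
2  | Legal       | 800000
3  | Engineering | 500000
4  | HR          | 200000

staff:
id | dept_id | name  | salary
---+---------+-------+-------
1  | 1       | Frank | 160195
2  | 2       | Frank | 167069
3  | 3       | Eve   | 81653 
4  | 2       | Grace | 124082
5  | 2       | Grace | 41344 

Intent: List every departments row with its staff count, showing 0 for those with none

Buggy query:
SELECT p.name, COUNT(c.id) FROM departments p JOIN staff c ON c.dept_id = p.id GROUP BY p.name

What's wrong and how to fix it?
Bug: An inner join excludes parents with zero children

Fix: Switch to LEFT JOIN to retain unmatched parent rows

Corrected query:
SELECT p.name, COUNT(c.id) FROM departments p LEFT JOIN staff c ON c.dept_id = p.id GROUP BY p.name

Result:
name        | COUNT(c.id)
------------+------------
Engineering | 1          
HR          | 0          
Legal       | 3          
Marketing   | 1          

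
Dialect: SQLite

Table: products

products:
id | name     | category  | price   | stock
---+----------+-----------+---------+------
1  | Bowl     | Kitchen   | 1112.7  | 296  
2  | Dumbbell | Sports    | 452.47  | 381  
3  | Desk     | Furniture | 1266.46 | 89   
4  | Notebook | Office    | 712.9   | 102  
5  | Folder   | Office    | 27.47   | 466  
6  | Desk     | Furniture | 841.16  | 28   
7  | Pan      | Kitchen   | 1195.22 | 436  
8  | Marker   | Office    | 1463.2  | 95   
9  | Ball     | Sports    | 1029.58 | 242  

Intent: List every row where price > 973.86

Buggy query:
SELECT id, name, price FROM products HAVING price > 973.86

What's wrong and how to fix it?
Bug: This is a non-aggregate query (no GROUP BY, no aggregates), so in SQLite the HAVING clause is invalid here; a row-level condition belongs in WHERE

Fix: Replace HAVING with WHERE since the condition applies to individual rows

Corrected query:
SELECT id, name, price FROM products WHERE price > 973.86

Result:
id | name   | price  
---+--------+--------
1  | Bowl   | 1112.7 
3  | Desk   | 1266.46
7  | Pan    | 1195.22
8  | Marker | 1463.2 
9  | Ball   | 1029.58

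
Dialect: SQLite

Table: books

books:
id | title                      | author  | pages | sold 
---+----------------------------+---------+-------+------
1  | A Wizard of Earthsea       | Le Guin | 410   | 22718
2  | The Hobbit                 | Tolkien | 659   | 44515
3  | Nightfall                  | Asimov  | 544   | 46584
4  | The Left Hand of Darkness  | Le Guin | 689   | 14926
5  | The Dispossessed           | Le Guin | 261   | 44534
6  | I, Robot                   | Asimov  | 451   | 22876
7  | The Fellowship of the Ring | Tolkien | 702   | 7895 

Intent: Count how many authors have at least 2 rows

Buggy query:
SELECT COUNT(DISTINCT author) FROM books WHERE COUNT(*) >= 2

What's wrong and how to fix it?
Bug: WHERE filters individual rows, not groups, so a group-level COUNT is invalid there

Fix: Group first with HAVING COUNT(*) >= 2, then COUNT the resulting groups

Corrected query:
SELECT COUNT(*) FROM (SELECT author FROM books GROUP BY author HAVING COUNT(*) >= 2)

Result:
COUNT(*)
--------
3       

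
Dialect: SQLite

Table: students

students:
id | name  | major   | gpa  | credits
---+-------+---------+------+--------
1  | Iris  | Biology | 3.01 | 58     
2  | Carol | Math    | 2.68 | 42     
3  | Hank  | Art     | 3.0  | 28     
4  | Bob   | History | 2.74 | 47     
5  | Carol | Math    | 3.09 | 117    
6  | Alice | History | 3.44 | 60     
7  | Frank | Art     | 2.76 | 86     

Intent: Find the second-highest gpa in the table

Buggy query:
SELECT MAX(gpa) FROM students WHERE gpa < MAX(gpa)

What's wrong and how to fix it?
Bug: The inner MAX is an aggregate inside WHERE, which is not allowed

Fix: Put the inner MAX in a scalar subquery

Corrected query:
SELECT MAX(gpa) FROM students WHERE gpa < (SELECT MAX(gpa) FROM students)

Result:
MAX(gpa)
--------
3.09    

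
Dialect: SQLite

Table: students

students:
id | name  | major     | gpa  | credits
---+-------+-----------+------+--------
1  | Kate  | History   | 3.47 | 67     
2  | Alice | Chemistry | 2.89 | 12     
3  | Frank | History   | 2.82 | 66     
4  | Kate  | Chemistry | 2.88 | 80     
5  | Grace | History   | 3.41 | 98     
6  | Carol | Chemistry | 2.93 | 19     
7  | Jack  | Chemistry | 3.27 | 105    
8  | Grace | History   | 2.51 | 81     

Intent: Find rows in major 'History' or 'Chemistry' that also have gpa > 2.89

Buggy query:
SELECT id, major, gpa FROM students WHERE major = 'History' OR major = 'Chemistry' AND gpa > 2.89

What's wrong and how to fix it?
Bug: AND binds tighter than OR, so this parses as major = 'History' OR (major = 'Chemistry' AND gpa > 2.89)

Fix: Add parentheses around the OR so the AND applies to both alternatives

Corrected query:
SELECT id, major, gpa FROM students WHERE (major = 'History' OR major = 'Chemistry') AND gpa > 2.89

Result:
id | major     | gpa 
---+-----------+-----
1  | History   | 3.47
5  | History   | 3.41
6  | Chemistry | 2.93
7  | Chemistry | 3.27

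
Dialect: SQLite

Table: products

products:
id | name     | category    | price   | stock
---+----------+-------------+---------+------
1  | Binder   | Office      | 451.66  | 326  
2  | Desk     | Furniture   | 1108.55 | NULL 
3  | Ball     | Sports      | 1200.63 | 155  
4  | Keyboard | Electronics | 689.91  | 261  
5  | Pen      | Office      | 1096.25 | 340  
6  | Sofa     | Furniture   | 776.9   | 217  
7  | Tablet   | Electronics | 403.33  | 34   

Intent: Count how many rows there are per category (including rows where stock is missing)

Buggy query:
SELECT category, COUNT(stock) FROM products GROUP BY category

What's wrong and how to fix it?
Bug: COUNT(stock) skips NULLs, so groups with missing stock are undercounted

Fix: Use COUNT(*) to count all rows regardless of NULL

Corrected query:
SELECT category, COUNT(*) FROM products GROUP BY category

Result:
category    | COUNT(*)
------------+---------
Electronics | 2       
Furniture   | 2       
Office      | 2       
Sports      | 1       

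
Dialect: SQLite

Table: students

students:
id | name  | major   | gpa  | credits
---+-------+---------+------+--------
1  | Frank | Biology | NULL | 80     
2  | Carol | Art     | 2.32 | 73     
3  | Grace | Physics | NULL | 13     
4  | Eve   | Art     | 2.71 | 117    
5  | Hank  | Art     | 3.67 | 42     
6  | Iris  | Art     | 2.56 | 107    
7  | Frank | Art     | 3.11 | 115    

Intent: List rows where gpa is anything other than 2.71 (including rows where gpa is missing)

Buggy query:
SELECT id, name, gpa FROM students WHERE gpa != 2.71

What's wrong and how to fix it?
Bug: 'gpa != 2.71' is unknown when gpa is NULL, so NULL rows are silently excluded

Fix: Add an explicit OR gpa IS NULL to include the missing-value rows

Corrected query:
SELECT id, name, gpa FROM students WHERE gpa != 2.71 OR gpa IS NULL

Result:
id | name  | gpa 
---+-------+-----
1  | Frank | NULL
2  | Carol | 2.32
3  | Grace | NULL
5  | Hank  | 3.67
6  | Iris  | 2.56
7  | Frank | 3.11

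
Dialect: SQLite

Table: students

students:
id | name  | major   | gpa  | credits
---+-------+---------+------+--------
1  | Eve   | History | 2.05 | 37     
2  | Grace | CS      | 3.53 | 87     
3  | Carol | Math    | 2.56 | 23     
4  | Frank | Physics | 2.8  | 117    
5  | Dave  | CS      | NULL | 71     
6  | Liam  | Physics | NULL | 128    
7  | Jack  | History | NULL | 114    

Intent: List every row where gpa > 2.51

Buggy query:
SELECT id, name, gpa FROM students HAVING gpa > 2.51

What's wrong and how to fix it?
Bug: HAVING filters the output of aggregation, but this query has no GROUP BY and no aggregate functions, so SQLite rejects it (HAVING clause on a non-aggregate query); the condition here is per row

Fix: Replace HAVING with WHERE since the condition applies to individual rows

Corrected query:
SELECT id, name, gpa FROM students WHERE gpa > 2.51

Result:
id | name  | gpa 
---+-------+-----
2  | Grace | 3.53
3  | Carol | 2.56
4  | Frank | 2.8 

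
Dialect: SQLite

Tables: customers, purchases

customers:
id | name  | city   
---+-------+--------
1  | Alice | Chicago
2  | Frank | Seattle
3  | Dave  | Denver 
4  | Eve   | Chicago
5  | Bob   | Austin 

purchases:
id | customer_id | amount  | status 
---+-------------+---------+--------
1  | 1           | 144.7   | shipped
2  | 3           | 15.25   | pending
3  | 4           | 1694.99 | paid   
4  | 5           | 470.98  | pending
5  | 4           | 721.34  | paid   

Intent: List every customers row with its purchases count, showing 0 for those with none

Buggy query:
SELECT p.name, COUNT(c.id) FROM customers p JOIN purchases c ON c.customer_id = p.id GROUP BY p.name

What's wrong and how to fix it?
Bug: An inner join excludes parents with zero children

Fix: Switch to LEFT JOIN to retain unmatched parent rows

Corrected query:
SELECT p.name, COUNT(c.id) FROM customers p LEFT JOIN purchases c ON c.customer_id = p.id GROUP BY p.name

Result:
name  | COUNT(c.id)
------+------------
Alice | 1          
Bob   | 1          
Dave  | 1          
Eve   | 2          
Frank | 0          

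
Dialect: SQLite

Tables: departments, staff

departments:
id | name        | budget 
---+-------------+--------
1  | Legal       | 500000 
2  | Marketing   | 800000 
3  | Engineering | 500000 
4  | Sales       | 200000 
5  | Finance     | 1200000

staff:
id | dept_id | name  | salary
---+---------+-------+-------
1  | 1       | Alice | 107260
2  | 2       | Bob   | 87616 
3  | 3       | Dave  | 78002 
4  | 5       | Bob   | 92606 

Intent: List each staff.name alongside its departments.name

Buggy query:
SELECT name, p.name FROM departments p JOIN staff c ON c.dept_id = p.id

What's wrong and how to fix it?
Bug: Both tables have a 'name' column; the unqualified reference is ambiguous

Fix: Qualify the column with its table alias (c.name)

Corrected query:
SELECT c.name, p.name FROM departments p JOIN staff c ON c.dept_id = p.id

Result:
name  | name       
------+------------
Alice | Legal      
Bob   | Marketing  
Dave  | Engineering
Bob   | Finance    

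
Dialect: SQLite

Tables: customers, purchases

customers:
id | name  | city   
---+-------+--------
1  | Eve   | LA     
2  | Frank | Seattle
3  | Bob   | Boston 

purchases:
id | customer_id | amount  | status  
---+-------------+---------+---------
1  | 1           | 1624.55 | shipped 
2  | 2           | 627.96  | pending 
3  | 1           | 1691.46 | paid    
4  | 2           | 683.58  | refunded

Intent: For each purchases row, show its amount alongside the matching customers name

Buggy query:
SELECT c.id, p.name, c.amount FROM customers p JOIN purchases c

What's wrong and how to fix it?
Bug: JOIN with no ON clause produces a cartesian product; every purchases row pairs with every customers row

Fix: Specify the join condition linking the foreign key to the parent id

Corrected query:
SELECT c.id, p.name, c.amount FROM customers p JOIN purchases c ON c.customer_id = p.id

Result:
id | name  | amount 
---+-------+--------
1  | Eve   | 1624.55
2  | Frank | 627.96 
3  | Eve   | 1691.46
4  | Frank | 683.58 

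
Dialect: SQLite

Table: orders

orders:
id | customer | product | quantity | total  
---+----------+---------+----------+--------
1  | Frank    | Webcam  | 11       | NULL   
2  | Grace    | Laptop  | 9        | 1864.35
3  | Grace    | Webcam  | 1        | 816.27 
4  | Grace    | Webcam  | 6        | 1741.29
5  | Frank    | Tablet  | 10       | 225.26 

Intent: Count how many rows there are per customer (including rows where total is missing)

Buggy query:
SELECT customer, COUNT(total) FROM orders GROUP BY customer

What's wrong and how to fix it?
Bug: COUNT(total) skips NULLs, so groups with missing total are undercounted

Fix: Use COUNT(*) to count all rows regardless of NULL

Corrected query:
SELECT customer, COUNT(*) FROM orders GROUP BY customer

Result:
customer | COUNT(*)
---------+---------
Frank    | 2       
Grace    | 3       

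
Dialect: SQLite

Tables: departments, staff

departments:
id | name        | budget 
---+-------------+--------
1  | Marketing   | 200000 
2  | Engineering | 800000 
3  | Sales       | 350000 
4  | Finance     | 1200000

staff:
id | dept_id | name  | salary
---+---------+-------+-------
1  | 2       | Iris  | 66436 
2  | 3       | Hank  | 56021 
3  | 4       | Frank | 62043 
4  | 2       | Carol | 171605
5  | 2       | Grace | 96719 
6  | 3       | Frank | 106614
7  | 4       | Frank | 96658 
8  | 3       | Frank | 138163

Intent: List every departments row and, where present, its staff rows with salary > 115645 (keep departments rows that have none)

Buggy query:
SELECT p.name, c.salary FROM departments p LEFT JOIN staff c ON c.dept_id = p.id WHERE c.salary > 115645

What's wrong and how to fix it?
Bug: Filtering c.salary in WHERE discards the NULL rows produced by LEFT JOIN, turning it into an inner join

Fix: Move the right-table condition into the ON clause so unmatched parents are kept

Corrected query:
SELECT p.name, c.salary FROM departments p LEFT JOIN staff c ON c.dept_id = p.id AND c.salary > 115645

Result:
name        | salary
------------+-------
Marketing   | NULL  
Engineering | 171605
Sales       | 138163
Finance     | NULL  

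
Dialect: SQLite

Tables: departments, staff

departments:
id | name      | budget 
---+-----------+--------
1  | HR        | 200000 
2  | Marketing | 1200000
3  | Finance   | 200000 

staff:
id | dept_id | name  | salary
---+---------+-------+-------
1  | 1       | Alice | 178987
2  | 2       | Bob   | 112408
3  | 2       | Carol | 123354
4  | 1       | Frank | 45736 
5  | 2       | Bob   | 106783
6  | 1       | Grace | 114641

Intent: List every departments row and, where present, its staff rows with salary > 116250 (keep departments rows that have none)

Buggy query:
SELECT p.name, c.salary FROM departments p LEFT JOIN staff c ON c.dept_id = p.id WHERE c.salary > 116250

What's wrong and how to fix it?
Bug: A WHERE condition on the right-hand table after LEFT JOIN drops unmatched parents

Fix: Put 'c.salary > 116250' in the JOIN's ON clause instead of WHERE

Corrected query:
SELECT p.name, c.salary FROM departments p LEFT JOIN staff c ON c.dept_id = p.id AND c.salary > 116250

Result:
name      | salary
----------+-------
HR        | 178987
Marketing | 123354
Finance   | NULL  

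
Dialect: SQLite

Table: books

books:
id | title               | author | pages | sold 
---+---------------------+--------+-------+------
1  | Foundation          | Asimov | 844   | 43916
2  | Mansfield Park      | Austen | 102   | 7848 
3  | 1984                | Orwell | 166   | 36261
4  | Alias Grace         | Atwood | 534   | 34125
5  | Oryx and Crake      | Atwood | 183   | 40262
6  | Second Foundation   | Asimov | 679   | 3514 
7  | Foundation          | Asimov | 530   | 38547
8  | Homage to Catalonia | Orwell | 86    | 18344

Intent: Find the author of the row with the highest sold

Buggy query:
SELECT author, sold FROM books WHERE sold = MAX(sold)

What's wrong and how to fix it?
Bug: WHERE is evaluated per row; an aggregate over the whole table isn't defined there

Fix: Use a subquery: WHERE sold = (SELECT MAX(sold) FROM books)

Corrected query:
SELECT author, sold FROM books WHERE sold = (SELECT MAX(sold) FROM books)

Result:
author | sold 
-------+------
Asimov | 43916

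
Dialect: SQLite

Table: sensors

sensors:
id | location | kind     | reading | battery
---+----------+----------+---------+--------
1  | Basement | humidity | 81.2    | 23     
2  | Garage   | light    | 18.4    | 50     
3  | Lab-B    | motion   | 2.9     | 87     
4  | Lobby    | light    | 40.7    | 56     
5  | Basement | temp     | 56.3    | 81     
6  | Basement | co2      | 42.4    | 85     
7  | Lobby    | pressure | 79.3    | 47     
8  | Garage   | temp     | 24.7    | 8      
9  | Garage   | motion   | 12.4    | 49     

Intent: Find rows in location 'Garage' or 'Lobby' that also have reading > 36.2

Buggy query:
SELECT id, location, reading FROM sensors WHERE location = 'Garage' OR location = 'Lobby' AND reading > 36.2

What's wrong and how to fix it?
Bug: Without parentheses, AND is evaluated before OR, so the reading filter only applies to the 'Lobby' branch

Fix: Group the OR with parentheses (or use IN), then AND the threshold

Corrected query:
SELECT id, location, reading FROM sensors WHERE (location = 'Garage' OR location = 'Lobby') AND reading > 36.2

Result:
id | location | reading
---+----------+--------
4  | Lobby    | 40.7   
7  | Lobby    | 79.3   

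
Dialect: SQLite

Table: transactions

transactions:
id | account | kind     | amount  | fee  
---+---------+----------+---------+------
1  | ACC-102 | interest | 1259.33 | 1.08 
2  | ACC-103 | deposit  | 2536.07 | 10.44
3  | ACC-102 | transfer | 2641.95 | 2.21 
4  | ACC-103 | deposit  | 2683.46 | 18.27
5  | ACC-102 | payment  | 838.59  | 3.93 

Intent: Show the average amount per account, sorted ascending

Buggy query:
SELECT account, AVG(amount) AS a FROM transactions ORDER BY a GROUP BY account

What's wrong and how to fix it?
Bug: ORDER BY appears before GROUP BY; SQL clause order requires GROUP BY first

Fix: Move ORDER BY to the end, after GROUP BY

Corrected query:
SELECT account, AVG(amount) AS a FROM transactions GROUP BY account ORDER BY a

Result:
account | a          
--------+------------
ACC-102 | 1579.956667
ACC-103 | 2609.765   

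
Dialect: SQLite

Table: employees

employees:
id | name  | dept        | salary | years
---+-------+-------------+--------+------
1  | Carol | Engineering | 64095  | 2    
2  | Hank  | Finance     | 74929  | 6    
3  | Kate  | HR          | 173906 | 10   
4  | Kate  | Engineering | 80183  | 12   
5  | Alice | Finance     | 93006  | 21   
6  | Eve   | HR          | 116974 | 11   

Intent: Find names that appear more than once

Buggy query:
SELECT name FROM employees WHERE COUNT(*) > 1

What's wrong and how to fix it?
Bug: WHERE can't reference COUNT(*); aggregates are computed after WHERE

Fix: Group first, then use HAVING for the count condition

Corrected query:
SELECT name FROM employees GROUP BY name HAVING COUNT(*) > 1

Result:
name
----
Kate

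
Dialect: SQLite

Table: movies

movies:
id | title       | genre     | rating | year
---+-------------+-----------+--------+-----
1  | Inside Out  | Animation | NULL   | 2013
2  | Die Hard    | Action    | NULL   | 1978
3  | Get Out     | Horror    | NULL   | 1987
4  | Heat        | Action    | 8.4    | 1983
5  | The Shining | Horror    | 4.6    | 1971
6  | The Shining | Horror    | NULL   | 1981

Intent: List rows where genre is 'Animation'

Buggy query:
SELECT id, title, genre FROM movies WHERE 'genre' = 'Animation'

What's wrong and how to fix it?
Bug: Single quotes denote string literals in SQL; the column name is being compared as a constant string

Fix: Reference the column as genre without single quotes

Corrected query:
SELECT id, title, genre FROM movies WHERE genre = 'Animation'

Result:
id | title      | genre    
---+------------+----------
1  | Inside Out | Animation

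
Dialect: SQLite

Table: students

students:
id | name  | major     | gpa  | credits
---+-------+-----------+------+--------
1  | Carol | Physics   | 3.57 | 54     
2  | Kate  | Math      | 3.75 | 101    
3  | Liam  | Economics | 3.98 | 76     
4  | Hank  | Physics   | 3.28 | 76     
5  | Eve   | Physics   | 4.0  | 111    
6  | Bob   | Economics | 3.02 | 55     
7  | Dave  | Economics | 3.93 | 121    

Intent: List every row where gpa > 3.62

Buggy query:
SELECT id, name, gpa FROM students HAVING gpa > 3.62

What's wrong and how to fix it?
Bug: This is a non-aggregate query (no GROUP BY, no aggregates), so in SQLite the HAVING clause is invalid here; a row-level condition belongs in WHERE

Fix: Use WHERE for row-level filtering

Corrected query:
SELECT id, name, gpa FROM students WHERE gpa > 3.62

Result:
id | name | gpa 
---+------+-----
2  | Kate | 3.75
3  | Liam | 3.98
5  | Eve  | 4   
7  | Dave | 3.93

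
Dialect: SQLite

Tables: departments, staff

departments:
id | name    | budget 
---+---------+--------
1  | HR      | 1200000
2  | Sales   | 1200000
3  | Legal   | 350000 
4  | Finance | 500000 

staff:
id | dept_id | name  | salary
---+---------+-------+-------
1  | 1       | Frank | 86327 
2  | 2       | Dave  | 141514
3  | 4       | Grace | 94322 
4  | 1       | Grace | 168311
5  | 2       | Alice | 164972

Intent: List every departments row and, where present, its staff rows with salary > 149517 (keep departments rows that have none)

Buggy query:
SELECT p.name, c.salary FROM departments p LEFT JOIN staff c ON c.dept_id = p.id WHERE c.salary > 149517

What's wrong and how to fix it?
Bug: Filtering c.salary in WHERE discards the NULL rows produced by LEFT JOIN, turning it into an inner join

Fix: Put 'c.salary > 149517' in the JOIN's ON clause instead of WHERE

Corrected query:
SELECT p.name, c.salary FROM departments p LEFT JOIN staff c ON c.dept_id = p.id AND c.salary > 149517

Result:
name    | salary
--------+-------
HR      | 168311
Sales   | 164972
Legal   | NULL  
Finance | NULL  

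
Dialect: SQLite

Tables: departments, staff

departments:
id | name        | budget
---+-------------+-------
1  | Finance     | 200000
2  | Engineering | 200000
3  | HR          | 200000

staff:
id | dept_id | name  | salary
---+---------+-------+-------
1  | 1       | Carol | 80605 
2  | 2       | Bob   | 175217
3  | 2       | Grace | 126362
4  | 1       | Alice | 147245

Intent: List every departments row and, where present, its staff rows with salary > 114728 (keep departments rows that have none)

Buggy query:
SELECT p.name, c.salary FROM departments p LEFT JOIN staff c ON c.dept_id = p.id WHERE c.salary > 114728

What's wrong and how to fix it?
Bug: Filtering c.salary in WHERE discards the NULL rows produced by LEFT JOIN, turning it into an inner join

Fix: Move the right-table condition into the ON clause so unmatched parents are kept

Corrected query:
SELECT p.name, c.salary FROM departments p LEFT JOIN staff c ON c.dept_id = p.id AND c.salary > 114728

Result:
name        | salary
------------+-------
Finance     | 147245
Engineering | 126362
Engineering | 175217
HR          | NULL  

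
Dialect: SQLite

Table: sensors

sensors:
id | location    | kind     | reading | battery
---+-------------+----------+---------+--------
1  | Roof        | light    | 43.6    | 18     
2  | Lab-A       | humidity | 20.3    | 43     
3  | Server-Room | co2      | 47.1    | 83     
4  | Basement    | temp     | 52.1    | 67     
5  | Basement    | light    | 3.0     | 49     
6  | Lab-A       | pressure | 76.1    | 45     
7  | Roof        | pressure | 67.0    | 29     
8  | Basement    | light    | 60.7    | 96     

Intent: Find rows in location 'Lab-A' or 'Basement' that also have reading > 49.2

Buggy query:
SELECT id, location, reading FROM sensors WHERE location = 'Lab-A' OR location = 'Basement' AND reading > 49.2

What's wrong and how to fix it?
Bug: AND binds tighter than OR, so this parses as location = 'Lab-A' OR (location = 'Basement' AND reading > 49.2)

Fix: Group the OR with parentheses (or use IN), then AND the threshold

Corrected query:
SELECT id, location, reading FROM sensors WHERE (location = 'Lab-A' OR location = 'Basement') AND reading > 49.2

Result:
id | location | reading
---+----------+--------
4  | Basement | 52.1   
6  | Lab-A    | 76.1   
8  | Basement | 60.7   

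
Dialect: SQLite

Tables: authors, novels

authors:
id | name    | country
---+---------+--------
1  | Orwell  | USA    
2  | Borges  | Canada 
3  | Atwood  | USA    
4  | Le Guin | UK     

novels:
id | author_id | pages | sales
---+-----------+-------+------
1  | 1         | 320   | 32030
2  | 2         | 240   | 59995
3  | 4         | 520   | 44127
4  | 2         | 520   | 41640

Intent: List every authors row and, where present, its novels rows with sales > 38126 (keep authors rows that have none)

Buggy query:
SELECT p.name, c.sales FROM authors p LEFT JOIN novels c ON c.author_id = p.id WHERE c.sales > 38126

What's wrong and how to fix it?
Bug: Filtering c.sales in WHERE discards the NULL rows produced by LEFT JOIN, turning it into an inner join

Fix: Put 'c.sales > 38126' in the JOIN's ON clause instead of WHERE

Corrected query:
SELECT p.name, c.sales FROM authors p LEFT JOIN novels c ON c.author_id = p.id AND c.sales > 38126

Result:
name    | sales
--------+------
Orwell  | NULL 
Borges  | 41640
Borges  | 59995
Atwood  | NULL 
Le Guin | 44127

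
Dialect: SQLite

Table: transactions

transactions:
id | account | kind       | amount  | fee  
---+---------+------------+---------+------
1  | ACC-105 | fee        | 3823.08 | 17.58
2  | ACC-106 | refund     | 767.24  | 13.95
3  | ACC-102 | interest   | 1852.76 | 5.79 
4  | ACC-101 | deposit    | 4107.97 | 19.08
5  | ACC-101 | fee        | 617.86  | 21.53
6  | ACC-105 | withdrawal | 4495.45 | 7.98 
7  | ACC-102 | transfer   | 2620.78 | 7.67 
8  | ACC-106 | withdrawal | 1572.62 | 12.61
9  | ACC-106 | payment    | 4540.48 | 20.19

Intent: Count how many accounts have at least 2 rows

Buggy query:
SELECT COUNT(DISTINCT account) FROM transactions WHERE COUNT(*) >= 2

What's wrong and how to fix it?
Bug: COUNT(*) cannot appear in WHERE; the per-group count doesn't exist yet

Fix: Use a subquery that GROUPs and filters with HAVING, then count its rows

Corrected query:
SELECT COUNT(*) FROM (SELECT account FROM transactions GROUP BY account HAVING COUNT(*) >= 2)

Result:
COUNT(*)
--------
4       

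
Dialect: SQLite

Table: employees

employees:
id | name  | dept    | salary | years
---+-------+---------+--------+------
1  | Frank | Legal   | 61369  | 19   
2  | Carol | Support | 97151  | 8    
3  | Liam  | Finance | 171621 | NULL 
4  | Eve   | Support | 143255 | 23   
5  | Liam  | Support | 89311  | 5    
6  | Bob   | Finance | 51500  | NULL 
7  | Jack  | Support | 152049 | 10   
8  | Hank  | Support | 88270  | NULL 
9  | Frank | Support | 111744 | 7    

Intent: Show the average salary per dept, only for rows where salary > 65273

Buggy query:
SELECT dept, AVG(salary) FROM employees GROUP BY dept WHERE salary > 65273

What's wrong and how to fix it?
Bug: Row-level WHERE must come before GROUP BY in the clause order

Fix: Place WHERE between FROM and GROUP BY

Corrected query:
SELECT dept, AVG(salary) FROM employees WHERE salary > 65273 GROUP BY dept

Result:
dept    | AVG(salary)
--------+------------
Finance | 171621     
Support | 113630     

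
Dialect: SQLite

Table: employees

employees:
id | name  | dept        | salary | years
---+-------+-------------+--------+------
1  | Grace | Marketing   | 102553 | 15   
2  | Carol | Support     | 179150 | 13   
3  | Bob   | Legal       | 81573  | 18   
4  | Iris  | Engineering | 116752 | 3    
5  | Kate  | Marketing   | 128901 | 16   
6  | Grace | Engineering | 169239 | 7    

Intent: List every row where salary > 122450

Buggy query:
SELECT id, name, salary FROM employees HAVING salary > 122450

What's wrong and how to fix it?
Bug: HAVING filters the output of aggregation, but this query has no GROUP BY and no aggregate functions, so SQLite rejects it (HAVING clause on a non-aggregate query); the condition here is per row

Fix: Use WHERE for row-level filtering

Corrected query:
SELECT id, name, salary FROM employees WHERE salary > 122450

Result:
id | name  | salary
---+-------+-------
2  | Carol | 179150
5  | Kate  | 128901
6  | Grace | 169239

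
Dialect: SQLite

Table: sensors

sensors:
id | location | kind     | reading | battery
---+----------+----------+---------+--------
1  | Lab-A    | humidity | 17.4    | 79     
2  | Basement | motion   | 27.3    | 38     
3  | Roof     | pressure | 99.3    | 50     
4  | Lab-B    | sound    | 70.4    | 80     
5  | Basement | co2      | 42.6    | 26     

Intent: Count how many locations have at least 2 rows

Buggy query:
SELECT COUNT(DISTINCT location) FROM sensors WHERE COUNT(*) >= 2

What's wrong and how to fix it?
Bug: WHERE filters individual rows, not groups, so a group-level COUNT is invalid there

Fix: Use a subquery that GROUPs and filters with HAVING, then count its rows

Corrected query:
SELECT COUNT(*) FROM (SELECT location FROM sensors GROUP BY location HAVING COUNT(*) >= 2)

Result:
COUNT(*)
--------
1       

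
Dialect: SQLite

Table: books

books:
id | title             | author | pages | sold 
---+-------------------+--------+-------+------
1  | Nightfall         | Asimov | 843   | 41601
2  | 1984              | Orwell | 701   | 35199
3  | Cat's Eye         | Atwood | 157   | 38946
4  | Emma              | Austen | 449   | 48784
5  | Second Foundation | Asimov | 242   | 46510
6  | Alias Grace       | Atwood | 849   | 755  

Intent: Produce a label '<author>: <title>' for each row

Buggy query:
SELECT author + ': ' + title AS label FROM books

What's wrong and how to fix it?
Bug: SQLite uses || for string concatenation; + coerces text to numbers (yielding 0)

Fix: Replace + with || to concatenate text

Corrected query:
SELECT author || ': ' || title AS label FROM books

Result:
label                    
-------------------------
Asimov: Nightfall        
Orwell: 1984             
Atwood: Cat's Eye        
Austen: Emma             
Asimov: Second Foundation
Atwood: Alias Grace      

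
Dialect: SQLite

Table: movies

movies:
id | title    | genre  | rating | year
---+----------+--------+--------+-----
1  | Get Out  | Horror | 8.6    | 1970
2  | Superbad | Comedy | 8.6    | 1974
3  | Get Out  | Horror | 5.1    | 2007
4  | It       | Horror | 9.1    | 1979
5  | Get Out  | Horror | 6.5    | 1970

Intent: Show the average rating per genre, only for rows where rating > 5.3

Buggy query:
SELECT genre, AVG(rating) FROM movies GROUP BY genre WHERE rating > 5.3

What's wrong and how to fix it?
Bug: Row-level WHERE must come before GROUP BY in the clause order

Fix: Place WHERE between FROM and GROUP BY

Corrected query:
SELECT genre, AVG(rating) FROM movies WHERE rating > 5.3 GROUP BY genre

Result:
genre  | AVG(rating)
-------+------------
Comedy | 8.6        
Horror | 8.066667   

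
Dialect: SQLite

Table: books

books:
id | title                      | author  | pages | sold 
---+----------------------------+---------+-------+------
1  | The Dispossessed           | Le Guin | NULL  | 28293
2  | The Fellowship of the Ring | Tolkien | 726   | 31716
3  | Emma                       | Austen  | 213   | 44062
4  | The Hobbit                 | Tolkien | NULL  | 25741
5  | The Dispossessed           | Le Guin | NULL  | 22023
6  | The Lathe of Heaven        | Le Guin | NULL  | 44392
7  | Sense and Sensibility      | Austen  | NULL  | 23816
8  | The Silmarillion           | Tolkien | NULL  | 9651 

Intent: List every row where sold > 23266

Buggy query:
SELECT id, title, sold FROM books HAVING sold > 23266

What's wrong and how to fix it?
Bug: This is a non-aggregate query (no GROUP BY, no aggregates), so in SQLite the HAVING clause is invalid here; a row-level condition belongs in WHERE

Fix: Use WHERE for row-level filtering

Corrected query:
SELECT id, title, sold FROM books WHERE sold > 23266

Result:
id | title                      | sold 
---+----------------------------+------
1  | The Dispossessed           | 28293
2  | The Fellowship of the Ring | 31716
3  | Emma                       | 44062
4  | The Hobbit                 | 25741
6  | The Lathe of Heaven        | 44392
7  | Sense and Sensibility      | 23816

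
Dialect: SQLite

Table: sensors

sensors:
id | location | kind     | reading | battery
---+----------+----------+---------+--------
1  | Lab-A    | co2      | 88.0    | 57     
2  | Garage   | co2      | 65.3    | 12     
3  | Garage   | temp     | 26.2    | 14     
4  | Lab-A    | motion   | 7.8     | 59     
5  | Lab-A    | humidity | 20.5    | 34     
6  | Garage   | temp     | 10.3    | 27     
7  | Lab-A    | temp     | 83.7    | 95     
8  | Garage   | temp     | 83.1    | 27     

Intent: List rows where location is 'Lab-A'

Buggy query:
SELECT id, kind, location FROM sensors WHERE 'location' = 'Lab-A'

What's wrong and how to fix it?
Bug: 'location' in single quotes is a string literal, not the column; the comparison is literal-vs-literal and never true

Fix: Remove the quotes around the column name (or use double quotes for an identifier)

Corrected query:
SELECT id, kind, location FROM sensors WHERE location = 'Lab-A'

Result:
id | kind     | location
---+----------+---------
1  | co2      | Lab-A   
4  | motion   | Lab-A   
5  | humidity | Lab-A   
7  | temp     | Lab-A   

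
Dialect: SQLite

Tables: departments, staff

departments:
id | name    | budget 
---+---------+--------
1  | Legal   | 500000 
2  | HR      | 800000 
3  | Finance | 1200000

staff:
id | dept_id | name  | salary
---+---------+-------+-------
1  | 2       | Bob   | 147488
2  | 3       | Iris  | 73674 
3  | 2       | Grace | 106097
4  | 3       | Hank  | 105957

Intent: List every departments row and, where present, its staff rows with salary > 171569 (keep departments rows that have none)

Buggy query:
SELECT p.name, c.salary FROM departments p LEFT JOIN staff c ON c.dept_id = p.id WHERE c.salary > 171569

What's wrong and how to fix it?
Bug: A WHERE condition on the right-hand table after LEFT JOIN drops unmatched parents

Fix: Put 'c.salary > 171569' in the JOIN's ON clause instead of WHERE

Corrected query:
SELECT p.name, c.salary FROM departments p LEFT JOIN staff c ON c.dept_id = p.id AND c.salary > 171569

Result:
name    | salary
--------+-------
Legal   | NULL  
HR      | NULL  
Finance | NULL  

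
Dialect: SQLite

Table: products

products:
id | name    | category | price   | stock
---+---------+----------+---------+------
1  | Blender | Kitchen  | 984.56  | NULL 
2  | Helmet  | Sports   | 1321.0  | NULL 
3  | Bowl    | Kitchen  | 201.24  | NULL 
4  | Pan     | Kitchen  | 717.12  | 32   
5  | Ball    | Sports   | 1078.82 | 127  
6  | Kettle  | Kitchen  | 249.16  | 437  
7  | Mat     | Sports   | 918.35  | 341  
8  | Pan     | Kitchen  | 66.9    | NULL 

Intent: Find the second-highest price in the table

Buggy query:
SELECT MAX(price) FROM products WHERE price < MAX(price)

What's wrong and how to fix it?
Bug: MAX(price) on the right of the comparison is an aggregate-in-WHERE error

Fix: Put the inner MAX in a scalar subquery

Corrected query:
SELECT MAX(price) FROM products WHERE price < (SELECT MAX(price) FROM products)

Result:
MAX(price)
----------
1078.82   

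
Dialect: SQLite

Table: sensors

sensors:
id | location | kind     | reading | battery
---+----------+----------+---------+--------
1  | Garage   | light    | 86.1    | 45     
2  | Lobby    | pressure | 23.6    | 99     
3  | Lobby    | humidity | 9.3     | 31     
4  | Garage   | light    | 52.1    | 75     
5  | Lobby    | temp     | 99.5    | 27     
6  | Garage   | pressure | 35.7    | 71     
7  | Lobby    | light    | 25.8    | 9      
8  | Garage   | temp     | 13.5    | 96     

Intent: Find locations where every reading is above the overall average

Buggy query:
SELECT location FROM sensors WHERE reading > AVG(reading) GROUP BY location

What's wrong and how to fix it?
Bug: WHERE evaluates per row before aggregation, so AVG() is unavailable

Fix: Compute the overall average in a scalar subquery and compare each group's MIN against it in HAVING

Corrected query:
SELECT location FROM sensors GROUP BY location HAVING MIN(reading) > (SELECT AVG(reading) FROM sensors)

Result:
(no rows)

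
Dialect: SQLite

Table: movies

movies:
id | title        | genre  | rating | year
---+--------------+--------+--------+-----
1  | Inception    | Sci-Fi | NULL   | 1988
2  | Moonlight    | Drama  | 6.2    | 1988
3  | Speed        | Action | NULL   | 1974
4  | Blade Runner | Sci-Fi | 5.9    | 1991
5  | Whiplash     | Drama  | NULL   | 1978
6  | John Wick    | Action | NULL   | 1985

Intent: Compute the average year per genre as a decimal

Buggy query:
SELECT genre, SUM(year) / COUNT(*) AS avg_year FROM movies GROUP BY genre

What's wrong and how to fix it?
Bug: Both operands are integers, so '/' performs integer division and truncates

Fix: Cast one side to REAL so the division keeps the fractional part

Corrected query:
SELECT genre, SUM(year) * 1.0 / COUNT(*) AS avg_year FROM movies GROUP BY genre

Result:
genre  | avg_year
-------+---------
Action | 1979.5  
Drama  | 1983    
Sci-Fi | 1989.5  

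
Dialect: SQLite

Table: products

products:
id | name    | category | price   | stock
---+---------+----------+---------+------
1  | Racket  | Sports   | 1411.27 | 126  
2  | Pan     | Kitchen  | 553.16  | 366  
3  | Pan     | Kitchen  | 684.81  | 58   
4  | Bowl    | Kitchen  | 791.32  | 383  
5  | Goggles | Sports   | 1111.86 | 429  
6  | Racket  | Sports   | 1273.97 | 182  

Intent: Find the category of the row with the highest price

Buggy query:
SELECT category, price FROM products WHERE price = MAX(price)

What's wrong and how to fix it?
Bug: MAX(price) is an aggregate and cannot be used directly in WHERE

Fix: Wrap MAX in a scalar subquery so WHERE compares against a single value

Corrected query:
SELECT category, price FROM products WHERE price = (SELECT MAX(price) FROM products)

Result:
category | price  
---------+--------
Sports   | 1411.27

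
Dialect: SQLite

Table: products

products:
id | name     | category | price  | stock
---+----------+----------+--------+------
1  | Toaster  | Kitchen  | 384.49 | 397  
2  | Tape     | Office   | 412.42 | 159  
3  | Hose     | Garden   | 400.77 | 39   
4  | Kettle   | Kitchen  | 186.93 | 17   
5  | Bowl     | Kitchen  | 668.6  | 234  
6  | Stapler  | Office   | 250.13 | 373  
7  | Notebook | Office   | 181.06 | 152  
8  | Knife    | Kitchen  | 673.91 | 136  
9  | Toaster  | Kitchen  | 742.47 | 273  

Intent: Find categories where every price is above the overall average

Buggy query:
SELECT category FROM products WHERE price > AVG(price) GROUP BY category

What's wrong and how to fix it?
Bug: AVG() is an aggregate; it can't sit directly in WHERE

Fix: Use a subquery for AVG and a HAVING MIN(...) filter so the condition holds for every row in the group

Corrected query:
SELECT category FROM products GROUP BY category HAVING MIN(price) > (SELECT AVG(price) FROM products)

Result:
(no rows)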